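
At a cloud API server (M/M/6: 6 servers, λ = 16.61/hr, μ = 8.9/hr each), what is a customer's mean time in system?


a = 1.8663; ρ = 0.3110; P₀ = 0.154546
Lq = P₀·a^c·ρ/(c!(1−ρ)²) = 0.005944
Wq = Lq/λ = 0.005944/16.61 = 0.0003578 hr
W = Wq + 1/μ = 0.0003578 + 0.11236 = 0.11272 hr

Final: 0.11272 hr


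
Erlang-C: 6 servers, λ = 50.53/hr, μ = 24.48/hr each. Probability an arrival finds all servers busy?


a = λ/μ = 2.0641; ρ = a/6 = 0.3440
P₀ = 0.126701 (from M/M/c formula)
C(c,a) = [a^c/(c!(1−ρ))]·P₀ = [77.34412/(720·0.6560)]·0.126701
= 0.16376·0.126701 = 0.020748

Final: 0.020748


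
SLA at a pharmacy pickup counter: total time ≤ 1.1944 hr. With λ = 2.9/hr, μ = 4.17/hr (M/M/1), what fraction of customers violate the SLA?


W ~ Exponential(μ−λ) for M/M/1.
μ − λ = 4.17 − 2.9 = 1.2700
P(W > t) = e^{−(μ−λ)t} = e^{−1.5169} = 0.219394

Final: 0.219394


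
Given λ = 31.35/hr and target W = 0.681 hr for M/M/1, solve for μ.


W = 1/(μ−λ) ⇒ μ − λ = 1/W = 1/0.681 = 1.4684
μ = λ + 1/W = 31.35 + 1.4684 = 32.8184 per hr

Final: 32.8184 /hr


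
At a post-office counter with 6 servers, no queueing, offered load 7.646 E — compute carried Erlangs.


B(6,7.646) = 0.369982 (Erlang-B)
Carried load = a(1 − B) = 7.646·(1 − 0.369982) = 7.646·0.630018 = 4.8171 E

Final: 4.8171 Erlangs


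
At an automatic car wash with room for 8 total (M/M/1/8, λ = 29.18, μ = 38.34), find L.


ρ = 29.18/38.34 = 0.7611
L = ρ[1 − (K+1)ρ^K + Kρ^(K+1)] / [(1−ρ)(1−ρ^(K+1))]
Numerator: 0.7611·(1 − 9·0.112581 + 8·0.085684) = 0.511632
Denominator: (0.2389)·(0.914316) = 0.218444
L = 0.511632/0.218444 = 2.3422

Final: 2.3422


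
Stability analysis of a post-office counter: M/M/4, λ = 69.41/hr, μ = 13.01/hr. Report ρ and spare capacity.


Total capacity cμ = 4·13.01 = 52.04/hr
ρ = λ/(cμ) = 69.41/52.04 = 1.3338
Stable ⇔ ρ < 1: NO
Spare capacity = cμ − λ = 52.04 − 69.41 = -17.37/hr

Final: ρ = 1.3338; unstable; margin = -17.37/hr


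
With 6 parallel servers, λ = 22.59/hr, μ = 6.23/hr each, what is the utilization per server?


ρ = λ/(cμ) = 22.59/(6·6.23) = 22.59/37.38 = 0.6043

Final: 0.6043


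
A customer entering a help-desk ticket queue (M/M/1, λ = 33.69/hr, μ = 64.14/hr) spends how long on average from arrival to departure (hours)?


W = 1/(μ−λ) = 1/(64.14 − 33.69) = 1/30.45 = 0.03284 hr

Final: 0.03284 hr


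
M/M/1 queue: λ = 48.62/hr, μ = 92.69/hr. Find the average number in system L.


ρ = λ/μ = 48.62/92.69 = 0.5245
L = ρ/(1−ρ) = 0.5245/(1 − 0.5245) = 0.5245/0.4755 = 1.1032

Final: 1.1032


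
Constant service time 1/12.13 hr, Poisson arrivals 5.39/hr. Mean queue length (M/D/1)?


ρ = 5.39/12.13 = 0.4444
M/D/1: Lq = ρ²/(2(1−ρ)) = 0.1974/(2·0.5556) = 0.17768

Final: 0.17768


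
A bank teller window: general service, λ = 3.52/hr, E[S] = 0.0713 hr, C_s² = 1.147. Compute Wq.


ρ = λ·E[S] = 3.52·0.0713 = 0.2510
E[S²] = E[S]²(1+C_s²) = 0.0713²·(1+1.147) = 0.010915
Wq = λ·E[S²]/(2(1−ρ)) = 3.52·0.010915/(2·0.7490) = 0.02565 hr

Final: 0.02565 hr


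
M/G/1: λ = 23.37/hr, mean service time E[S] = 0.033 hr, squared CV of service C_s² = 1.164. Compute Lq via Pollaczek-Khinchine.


ρ = λ·E[S] = 23.37·0.033 = 0.7712
Lq = ρ²(1+C_s²)/(2(1−ρ)) = 0.5948·(1+1.164)/(2·0.2288)
= 0.5948·2.1640/0.4576 = 2.81278

Final: 2.81278


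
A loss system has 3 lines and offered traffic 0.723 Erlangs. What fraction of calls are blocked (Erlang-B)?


B(c,a) = (a^c/c!) / Σ_{k=0}^{c} a^k/k!
a^3/3! = 0.062989
Σ terms (k=0..3): 1.00000 + 0.72300 + 0.26136 + 0.06299 = 2.047353
B = 0.062989/2.047353 = 0.030766

Final: 0.030766


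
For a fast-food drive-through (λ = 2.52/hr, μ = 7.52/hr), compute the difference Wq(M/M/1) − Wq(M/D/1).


ρ = 2.52/7.52 = 0.3351
Wq(M/M/1) = ρ/(μ−λ) = 0.3351/5.00 = 0.06702 hr
Wq(M/D/1) = ρ/(2(μ−λ)) = 0.03351 hr
Savings = 0.06702 − 0.03351 = 0.03351 hr

Final: 0.03351 hr


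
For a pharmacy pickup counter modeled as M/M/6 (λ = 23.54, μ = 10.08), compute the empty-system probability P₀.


a = λ/μ = 23.54/10.08 = 2.3353; ρ = a/c = 0.3892
Σ_{k=0}^{5} a^k/k! (terms k=0..5) = 1.00000 + 2.33532 + 2.72685 + 2.12269 + 1.23929 + 0.57883 = 10.00298
Tail: a^6/(6!(1−ρ)) = 162.20923/(720·0.6108) = 0.36886
P₀ = 1/(10.00298 + 0.36886) = 1/10.37183 = 0.096415

Final: 0.096415


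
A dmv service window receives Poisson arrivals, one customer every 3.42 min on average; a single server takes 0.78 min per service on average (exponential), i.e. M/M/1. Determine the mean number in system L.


λ = 60/3.42 = 17.5439 /hr
μ = 60/0.78 = 76.9231 /hr
ρ = λ/μ = 17.5439/76.9231 = 0.2281
L = ρ/(1−ρ) = 0.2281/0.7719 = 0.2955

Final: 0.2955


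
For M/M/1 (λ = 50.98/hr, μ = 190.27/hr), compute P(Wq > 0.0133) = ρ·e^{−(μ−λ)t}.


ρ = 50.98/190.27 = 0.2679
P(Wq > t) = ρ·e^{−(μ−λ)t} = 0.2679·e^{−1.8526}
= 0.2679·0.156836 = 0.042022

Final: 0.042022


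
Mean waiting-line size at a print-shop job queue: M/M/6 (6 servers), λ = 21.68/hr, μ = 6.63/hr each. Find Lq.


a = λ/μ = 3.2700; ρ = a/6 = 0.5450
P₀ = 0.036961
Lq = P₀·a^c·ρ / (c!·(1−ρ)²) = 0.036961·1222.57215·0.5450/(720·0.20703)
= 0.16522

Final: 0.16522


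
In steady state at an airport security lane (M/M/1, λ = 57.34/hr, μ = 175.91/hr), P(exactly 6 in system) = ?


ρ = 57.34/175.91 = 0.3260
P_n = (1−ρ)·ρ^n = (1 − 0.3260)·0.3260^6 = 0.6740·0.001200 = 0.0008085

Final: 0.0008085


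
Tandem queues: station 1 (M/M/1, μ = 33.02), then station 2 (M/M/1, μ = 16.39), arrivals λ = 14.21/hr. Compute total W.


Each node sees arrival rate λ = 14.21/hr (tandem ⇒ throughput preserved).
W₁ = 1/(μ₁−λ) = 1/(33.02−14.21) = 0.05316 hr
W₂ = 1/(μ₂−λ) = 1/(16.39−14.21) = 0.45872 hr
W_total = W₁ + W₂ = 0.05316 + 0.45872 = 0.51188 hr

Final: 0.51188 hr


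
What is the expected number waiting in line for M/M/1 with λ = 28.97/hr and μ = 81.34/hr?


ρ = 28.97/81.34 = 0.3562
Lq = ρ²/(1−ρ) = 0.1268/0.6438 = 0.1970

Final: 0.1970


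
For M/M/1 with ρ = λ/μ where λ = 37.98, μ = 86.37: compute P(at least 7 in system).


ρ = 37.98/86.37 = 0.4397
P(N ≥ n) = ρ^n = 0.4397^7 = 0.003179

Final: 0.003179


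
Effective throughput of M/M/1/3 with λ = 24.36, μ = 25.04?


ρ = 0.9728; P_K = (1−ρ)ρ^3/(1−ρ^4) = 0.239772
λ_eff = λ(1 − P_K) = 24.36·(1 − 0.239772) = 24.36·0.760228 = 18.5192 /hr

Final: 18.5192 /hr


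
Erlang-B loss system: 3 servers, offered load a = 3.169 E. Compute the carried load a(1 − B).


B(3,3.169) = 0.365944 (Erlang-B)
Carried load = a(1 − B) = 3.169·(1 − 0.365944) = 3.169·0.634056 = 2.0093 E

Final: 2.0093 Erlangs


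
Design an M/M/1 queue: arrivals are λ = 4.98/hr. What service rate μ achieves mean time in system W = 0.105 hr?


W = 1/(μ−λ) ⇒ μ − λ = 1/W = 1/0.105 = 9.5238
μ = λ + 1/W = 4.98 + 9.5238 = 14.5038 per hr

Final: 14.5038 /hr


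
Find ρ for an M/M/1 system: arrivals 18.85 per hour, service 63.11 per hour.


ρ = λ/μ = 18.85/63.11 = 0.2987

Final: 0.2987


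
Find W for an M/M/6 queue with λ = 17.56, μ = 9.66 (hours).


a = 1.8178; ρ = 0.3030; P₀ = 0.162248
Lq = P₀·a^c·ρ/(c!(1−ρ)²) = 0.005070
Wq = Lq/λ = 0.005070/17.56 = 0.0002887 hr
W = Wq + 1/μ = 0.0002887 + 0.10352 = 0.10381 hr

Final: 0.10381 hr


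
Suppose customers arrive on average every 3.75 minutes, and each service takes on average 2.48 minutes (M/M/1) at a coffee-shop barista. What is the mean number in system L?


λ = 60/3.75 = 16.0000 /hr
μ = 60/2.48 = 24.1935 /hr
ρ = λ/μ = 16.0000/24.1935 = 0.6613
L = ρ/(1−ρ) = 0.6613/0.3387 = 1.9528

Final: 1.9528


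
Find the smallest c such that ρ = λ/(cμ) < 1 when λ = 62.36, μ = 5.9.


Stability requires cμ > λ ⇔ c > λ/μ.
λ/μ = 62.36/5.9 = 10.5695
Minimum integer c = ⌊10.5695⌋ + 1 = 11
Check: 11·5.9 = 64.90 > 62.36, while 10·5.9 = 59.00 ≤ 62.36

Final: 11 servers


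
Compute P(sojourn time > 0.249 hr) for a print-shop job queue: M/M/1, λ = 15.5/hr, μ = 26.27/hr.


W ~ Exponential(μ−λ) for M/M/1.
μ − λ = 26.27 − 15.5 = 10.7700
P(W > t) = e^{−(μ−λ)t} = e^{−2.6817} = 0.068445

Final: 0.068445


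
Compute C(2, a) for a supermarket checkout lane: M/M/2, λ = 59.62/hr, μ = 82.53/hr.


a = λ/μ = 0.7224; ρ = a/2 = 0.3612
P₀ = 0.469290 (from M/M/c formula)
C(c,a) = [a^c/(c!(1−ρ))]·P₀ = [0.52187/(2·0.6388)]·0.469290
= 0.40848·0.469290 = 0.191694

Final: 0.191694


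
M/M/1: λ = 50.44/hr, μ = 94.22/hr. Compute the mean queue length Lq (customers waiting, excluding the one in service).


ρ = 50.44/94.22 = 0.5353
Lq = ρ²/(1−ρ) = 0.2866/0.4647 = 0.6168

Final: 0.6168


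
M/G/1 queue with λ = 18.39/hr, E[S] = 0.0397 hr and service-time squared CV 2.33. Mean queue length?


ρ = λ·E[S] = 18.39·0.0397 = 0.7301
Lq = ρ²(1+C_s²)/(2(1−ρ)) = 0.5330·(1+2.33)/(2·0.2699)
= 0.5330·3.3300/0.5398 = 3.28797

Final: 3.28797


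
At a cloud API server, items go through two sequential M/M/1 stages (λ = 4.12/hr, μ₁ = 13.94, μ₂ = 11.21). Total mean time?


Each node sees arrival rate λ = 4.12/hr (tandem ⇒ throughput preserved).
W₁ = 1/(μ₁−λ) = 1/(13.94−4.12) = 0.10183 hr
W₂ = 1/(μ₂−λ) = 1/(11.21−4.12) = 0.14104 hr
W_total = W₁ + W₂ = 0.10183 + 0.14104 = 0.24288 hr

Final: 0.24288 hr


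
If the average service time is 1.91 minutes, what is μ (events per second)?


μ = 1/(service time) in consistent units.
1 second = 0.0166667 min, so μ = 0.0166667/1.91 = 0.008726 per second

Final: 0.008726 /sec


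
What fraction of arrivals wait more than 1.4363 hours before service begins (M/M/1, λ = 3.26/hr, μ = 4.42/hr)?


ρ = 3.26/4.42 = 0.7376
P(Wq > t) = ρ·e^{−(μ−λ)t} = 0.7376·e^{−1.6661}
= 0.7376·0.188981 = 0.139384

Final: 0.139384


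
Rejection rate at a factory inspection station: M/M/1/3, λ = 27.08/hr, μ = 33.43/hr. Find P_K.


ρ = λ/μ = 27.08/33.43 = 0.8101
P_K = (1−ρ)ρ^K/(1−ρ^(K+1)) = (0.1899·0.531541)/(1 − 0.430575)
= 0.100966/0.569425 = 0.177312

Final: 0.177312


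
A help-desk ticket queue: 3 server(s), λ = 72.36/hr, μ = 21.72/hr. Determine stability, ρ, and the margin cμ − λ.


Total capacity cμ = 3·21.72 = 65.16/hr
ρ = λ/(cμ) = 72.36/65.16 = 1.1105
Stable ⇔ ρ < 1: NO
Spare capacity = cμ − λ = 65.16 − 72.36 = -7.20/hr

Final: ρ = 1.1105; unstable; margin = -7.20/hr


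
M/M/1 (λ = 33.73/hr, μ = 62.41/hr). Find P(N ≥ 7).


ρ = 33.73/62.41 = 0.5405
P(N ≥ n) = ρ^n = 0.5405^7 = 0.013469

Final: 0.013469


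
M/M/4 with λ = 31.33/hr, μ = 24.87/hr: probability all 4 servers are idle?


a = λ/μ = 31.33/24.87 = 1.2598; ρ = a/c = 0.3149
Σ_{k=0}^{3} a^k/k! (terms k=0..3) = 1.00000 + 1.25975 + 0.79349 + 0.33320 = 3.38643
Tail: a^4/(4!(1−ρ)) = 2.51848/(24·0.6851) = 0.15318
P₀ = 1/(3.38643 + 0.15318) = 1/3.53961 = 0.282517

Final: 0.282517


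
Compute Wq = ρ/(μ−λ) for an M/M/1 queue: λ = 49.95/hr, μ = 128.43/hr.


ρ = 49.95/128.43 = 0.3889
Wq = ρ/(μ−λ) = 0.3889/(128.43 − 49.95) = 0.3889/78.48 = 0.004956 hr

Final: 0.004956 hr


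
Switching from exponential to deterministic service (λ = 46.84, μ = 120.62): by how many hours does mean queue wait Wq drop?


ρ = 46.84/120.62 = 0.3883
Wq(M/M/1) = ρ/(μ−λ) = 0.3883/73.78 = 0.005263 hr
Wq(M/D/1) = ρ/(2(μ−λ)) = 0.002632 hr
Savings = 0.005263 − 0.002632 = 0.002632 hr

Final: 0.002632 hr


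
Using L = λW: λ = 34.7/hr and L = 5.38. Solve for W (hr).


W = L/λ = 5.38/34.7 = 0.1550 hr

Final: 0.1550 hr


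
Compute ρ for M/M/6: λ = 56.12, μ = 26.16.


ρ = λ/(cμ) = 56.12/(6·26.16) = 56.12/156.96 = 0.3575

Final: 0.3575


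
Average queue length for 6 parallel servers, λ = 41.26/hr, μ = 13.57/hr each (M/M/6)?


a = λ/μ = 3.0405; ρ = a/6 = 0.5068
P₀ = 0.046950
Lq = P₀·a^c·ρ / (c!·(1−ρ)²) = 0.046950·790.12582·0.5068/(720·0.24329)
= 0.10732

Final: 0.10732


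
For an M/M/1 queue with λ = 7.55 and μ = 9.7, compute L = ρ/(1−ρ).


ρ = λ/μ = 7.55/9.7 = 0.7784
L = ρ/(1−ρ) = 0.7784/(1 − 0.7784) = 0.7784/0.2216 = 3.5116

Final: 3.5116


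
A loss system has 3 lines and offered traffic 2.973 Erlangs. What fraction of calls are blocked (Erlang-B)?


B(c,a) = (a^c/c!) / Σ_{k=0}^{c} a^k/k!
a^3/3! = 4.379590
Σ terms (k=0..3): 1.00000 + 2.97300 + 4.41936 + 4.37959 = 12.771955
B = 4.379590/12.771955 = 0.342907

Final: 0.342907


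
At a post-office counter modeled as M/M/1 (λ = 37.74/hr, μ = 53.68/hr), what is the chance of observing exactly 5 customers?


ρ = 37.74/53.68 = 0.7031
P_n = (1−ρ)·ρ^n = (1 − 0.7031)·0.7031^5 = 0.2969·0.171770 = 0.051006

Final: 0.051006


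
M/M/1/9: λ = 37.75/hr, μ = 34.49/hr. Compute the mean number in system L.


ρ = 37.75/34.49 = 1.0945
L = ρ[1 − (K+1)ρ^K + Kρ^(K+1)] / [(1−ρ)(1−ρ^(K+1))]
Numerator: 1.0945·(1 − 10·2.254311 + 9·2.467389) = 0.726093
Denominator: (-0.09452)·(-1.467389) = 0.138698
L = 0.726093/0.138698 = 5.2351

Final: 5.2351


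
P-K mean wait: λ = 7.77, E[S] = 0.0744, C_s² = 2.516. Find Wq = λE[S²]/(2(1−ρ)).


ρ = λ·E[S] = 7.77·0.0744 = 0.5781
E[S²] = E[S]²(1+C_s²) = 0.0744²·(1+2.516) = 0.019462
Wq = λ·E[S²]/(2(1−ρ)) = 7.77·0.019462/(2·0.4219) = 0.17921 hr

Final: 0.17921 hr


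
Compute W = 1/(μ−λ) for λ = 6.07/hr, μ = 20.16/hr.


W = 1/(μ−λ) = 1/(20.16 − 6.07) = 1/14.09 = 0.07097 hr

Final: 0.07097 hr


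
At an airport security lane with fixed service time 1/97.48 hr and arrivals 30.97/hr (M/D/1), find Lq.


ρ = 30.97/97.48 = 0.3177
M/D/1: Lq = ρ²/(2(1−ρ)) = 0.1009/(2·0.6823) = 0.07397

Final: 0.07397


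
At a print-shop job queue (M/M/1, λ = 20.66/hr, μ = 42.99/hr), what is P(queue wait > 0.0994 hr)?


ρ = 20.66/42.99 = 0.4806
P(Wq > t) = ρ·e^{−(μ−λ)t} = 0.4806·e^{−2.2196}
= 0.4806·0.108652 = 0.052216

Final: 0.052216


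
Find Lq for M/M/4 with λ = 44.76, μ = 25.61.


a = λ/μ = 1.7478; ρ = a/4 = 0.4369
P₀ = 0.170784
Lq = P₀·a^c·ρ / (c!·(1−ρ)²) = 0.170784·9.33087·0.4369/(24·0.31704)
= 0.09151

Final: 0.09151


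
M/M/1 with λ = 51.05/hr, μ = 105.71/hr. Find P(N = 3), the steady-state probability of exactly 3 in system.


ρ = 51.05/105.71 = 0.4829
P_n = (1−ρ)·ρ^n = (1 − 0.4829)·0.4829^3 = 0.5171·0.112626 = 0.058236

Final: 0.058236


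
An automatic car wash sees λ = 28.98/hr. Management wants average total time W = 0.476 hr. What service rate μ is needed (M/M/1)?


W = 1/(μ−λ) ⇒ μ − λ = 1/W = 1/0.476 = 2.1008
μ = λ + 1/W = 28.98 + 2.1008 = 31.0808 per hr

Final: 31.0808 /hr


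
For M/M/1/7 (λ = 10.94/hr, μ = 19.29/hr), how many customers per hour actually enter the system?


ρ = 0.5671; P_K = (1−ρ)ρ^7/(1−ρ^8) = 0.008257
λ_eff = λ(1 − P_K) = 10.94·(1 − 0.008257) = 10.94·0.991743 = 10.8497 /hr

Final: 10.8497 /hr


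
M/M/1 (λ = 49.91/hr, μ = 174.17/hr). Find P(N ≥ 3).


ρ = 49.91/174.17 = 0.2866
P(N ≥ n) = ρ^n = 0.2866^3 = 0.023531

Final: 0.023531


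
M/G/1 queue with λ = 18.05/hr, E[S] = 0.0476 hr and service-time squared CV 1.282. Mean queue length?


ρ = λ·E[S] = 18.05·0.0476 = 0.8592
Lq = ρ²(1+C_s²)/(2(1−ρ)) = 0.7382·(1+1.282)/(2·0.1408)
= 0.7382·2.2820/0.2816 = 5.98122

Final: 5.98122


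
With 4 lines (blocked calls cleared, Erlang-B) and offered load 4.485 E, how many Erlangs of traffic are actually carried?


B(4,4.485) = 0.355396 (Erlang-B)
Carried load = a(1 − B) = 4.485·(1 − 0.355396) = 4.485·0.644604 = 2.8911 E

Final: 2.8911 Erlangs


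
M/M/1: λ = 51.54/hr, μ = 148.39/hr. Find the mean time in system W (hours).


W = 1/(μ−λ) = 1/(148.39 − 51.54) = 1/96.85 = 0.01033 hr

Final: 0.01033 hr


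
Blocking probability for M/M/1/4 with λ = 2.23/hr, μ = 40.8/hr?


ρ = λ/μ = 2.23/40.8 = 0.05466
P_K = (1−ρ)ρ^K/(1−ρ^(K+1)) = (0.9453·0.000008924)/(1 − 0.0000004878)
= 0.000008437/1.000000 = 0.000008437

Final: 0.000008437


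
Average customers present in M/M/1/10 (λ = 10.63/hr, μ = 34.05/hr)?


ρ = 10.63/34.05 = 0.3122
L = ρ[1 − (K+1)ρ^K + Kρ^(K+1)] / [(1−ρ)(1−ρ^(K+1))]
Numerator: 0.3122·(1 − 11·0.000008793 + 10·0.000002745) = 0.312166
Denominator: (0.6878)·(0.999997) = 0.687810
L = 0.312166/0.687810 = 0.4539

Final: 0.4539


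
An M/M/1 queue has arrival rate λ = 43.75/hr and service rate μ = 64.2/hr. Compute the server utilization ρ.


ρ = λ/μ = 43.75/64.2 = 0.6815

Final: 0.6815


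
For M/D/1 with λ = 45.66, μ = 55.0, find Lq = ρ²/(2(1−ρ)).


ρ = 45.66/55.0 = 0.8302
M/D/1: Lq = ρ²/(2(1−ρ)) = 0.6892/(2·0.1698) = 2.02923

Final: 2.02923


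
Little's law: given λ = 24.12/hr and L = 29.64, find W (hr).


W = L/λ = 29.64/24.12 = 1.2289 hr

Final: 1.2289 hr


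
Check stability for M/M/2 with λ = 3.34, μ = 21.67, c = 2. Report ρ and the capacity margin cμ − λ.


Total capacity cμ = 2·21.67 = 43.34/hr
ρ = λ/(cμ) = 3.34/43.34 = 0.07707
Stable ⇔ ρ < 1: YES
Spare capacity = cμ − λ = 43.34 − 3.34 = 40.00/hr

Final: ρ = 0.07707; stable; margin = 40.00/hr


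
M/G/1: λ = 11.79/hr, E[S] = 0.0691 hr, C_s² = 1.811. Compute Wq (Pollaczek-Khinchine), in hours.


ρ = λ·E[S] = 11.79·0.0691 = 0.8147
E[S²] = E[S]²(1+C_s²) = 0.0691²·(1+1.811) = 0.013422
Wq = λ·E[S²]/(2(1−ρ)) = 11.79·0.013422/(2·0.1853) = 0.42697 hr

Final: 0.42697 hr


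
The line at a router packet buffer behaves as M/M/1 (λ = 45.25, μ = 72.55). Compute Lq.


ρ = 45.25/72.55 = 0.6237
Lq = ρ²/(1−ρ) = 0.3890/0.3763 = 1.0338

Final: 1.0338


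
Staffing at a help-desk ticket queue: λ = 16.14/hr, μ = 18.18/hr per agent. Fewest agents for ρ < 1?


Stability requires cμ > λ ⇔ c > λ/μ.
λ/μ = 16.14/18.18 = 0.8878
Minimum integer c = ⌊0.8878⌋ + 1 = 1
Check: 1·18.18 = 18.18 > 16.14, while 0·18.18 = 0.00 ≤ 16.14

Final: 1 servers


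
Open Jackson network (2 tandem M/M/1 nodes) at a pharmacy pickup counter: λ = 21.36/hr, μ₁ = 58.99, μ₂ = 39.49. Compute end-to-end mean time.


Each node sees arrival rate λ = 21.36/hr (tandem ⇒ throughput preserved).
W₁ = 1/(μ₁−λ) = 1/(58.99−21.36) = 0.02657 hr
W₂ = 1/(μ₂−λ) = 1/(39.49−21.36) = 0.05516 hr
W_total = W₁ + W₂ = 0.02657 + 0.05516 = 0.08173 hr

Final: 0.08173 hr


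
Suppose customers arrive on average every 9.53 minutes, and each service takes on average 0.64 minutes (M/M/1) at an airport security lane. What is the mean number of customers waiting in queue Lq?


λ = 60/9.53 = 6.2959 /hr
μ = 60/0.64 = 93.7500 /hr
ρ = λ/μ = 6.2959/93.7500 = 0.06716
Lq = ρ²/(1−ρ) = 0.004510/0.9328 = 0.004835

Final: 0.004835


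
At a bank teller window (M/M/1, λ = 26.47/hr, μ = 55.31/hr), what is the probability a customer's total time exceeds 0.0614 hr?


W ~ Exponential(μ−λ) for M/M/1.
μ − λ = 55.31 − 26.47 = 28.8400
P(W > t) = e^{−(μ−λ)t} = e^{−1.7708} = 0.170201

Final: 0.170201


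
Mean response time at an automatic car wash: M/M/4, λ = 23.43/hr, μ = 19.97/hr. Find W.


a = 1.1733; ρ = 0.2933; P₀ = 0.308411
Lq = P₀·a^c·ρ/(c!(1−ρ)²) = 0.01430
Wq = Lq/λ = 0.01430/23.43 = 0.0006104 hr
W = Wq + 1/μ = 0.0006104 + 0.05008 = 0.05069 hr

Final: 0.05069 hr


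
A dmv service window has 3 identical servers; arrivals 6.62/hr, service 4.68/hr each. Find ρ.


ρ = λ/(cμ) = 6.62/(3·4.68) = 6.62/14.04 = 0.4715

Final: 0.4715


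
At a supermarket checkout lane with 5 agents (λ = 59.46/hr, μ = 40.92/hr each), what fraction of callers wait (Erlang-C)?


a = λ/μ = 1.4531; ρ = a/5 = 0.2906
P₀ = 0.233536 (from M/M/c formula)
C(c,a) = [a^c/(c!(1−ρ))]·P₀ = [6.47808/(120·0.7094)]·0.233536
= 0.07610·0.233536 = 0.017772

Final: 0.017772


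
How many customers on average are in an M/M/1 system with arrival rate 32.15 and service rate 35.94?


ρ = λ/μ = 32.15/35.94 = 0.8945
L = ρ/(1−ρ) = 0.8945/(1 − 0.8945) = 0.8945/0.1055 = 8.4828

Final: 8.4828


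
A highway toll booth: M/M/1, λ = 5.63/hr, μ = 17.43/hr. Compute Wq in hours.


ρ = 5.63/17.43 = 0.3230
Wq = ρ/(μ−λ) = 0.3230/(17.43 − 5.63) = 0.3230/11.80 = 0.02737 hr

Final: 0.02737 hr


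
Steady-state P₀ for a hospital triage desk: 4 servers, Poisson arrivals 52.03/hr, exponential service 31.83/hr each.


a = λ/μ = 52.03/31.83 = 1.6346; ρ = a/c = 0.4087
Σ_{k=0}^{3} a^k/k! (terms k=0..3) = 1.00000 + 1.63462 + 1.33599 + 0.72795 = 4.69856
Tail: a^4/(4!(1−ρ)) = 7.13952/(24·0.5913) = 0.50306
P₀ = 1/(4.69856 + 0.50306) = 1/5.20162 = 0.192248

Final: 0.192248


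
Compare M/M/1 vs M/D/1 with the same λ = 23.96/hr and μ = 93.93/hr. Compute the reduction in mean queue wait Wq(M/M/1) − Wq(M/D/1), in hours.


ρ = 23.96/93.93 = 0.2551
Wq(M/M/1) = ρ/(μ−λ) = 0.2551/69.97 = 0.003646 hr
Wq(M/D/1) = ρ/(2(μ−λ)) = 0.001823 hr
Savings = 0.003646 − 0.001823 = 0.001823 hr

Final: 0.001823 hr


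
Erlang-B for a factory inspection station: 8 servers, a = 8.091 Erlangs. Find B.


B(c,a) = (a^c/c!) / Σ_{k=0}^{c} a^k/k!
a^8/8! = 455.509130
Σ terms (k=0..8): 1.00000 + 8.09100 + 32.73214 + 88.27858 + 178.56550 + 288.95470 + 389.65541 + 450.38599 + 455.50913 = 1893.172454
B = 455.509130/1893.172454 = 0.240606

Final: 0.240606


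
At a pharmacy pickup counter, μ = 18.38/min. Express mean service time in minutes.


Mean service time = 1/μ = 1/18.38 minute = 0.05441 minute
In minutes: 0.05441 × 1 = 0.05441 min

Final: 0.05441 min


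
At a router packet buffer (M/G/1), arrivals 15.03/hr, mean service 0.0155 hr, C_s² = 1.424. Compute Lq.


ρ = λ·E[S] = 15.03·0.0155 = 0.2330
Lq = ρ²(1+C_s²)/(2(1−ρ)) = 0.05427·(1+1.424)/(2·0.7670)
= 0.05427·2.4240/1.5341 = 0.08576

Final: 0.08576


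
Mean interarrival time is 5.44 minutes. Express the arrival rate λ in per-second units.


λ = 1/(interarrival time) in consistent units.
1 second = 0.0166667 min, so λ = 0.0166667/5.44 = 0.003064 per second

Final: 0.003064 /sec


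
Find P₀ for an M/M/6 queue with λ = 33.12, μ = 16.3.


a = λ/μ = 33.12/16.3 = 2.0319; ρ = a/c = 0.3387
Σ_{k=0}^{5} a^k/k! (terms k=0..5) = 1.00000 + 2.03190 + 2.06431 + 1.39816 + 0.71023 + 0.28862 = 7.49323
Tail: a^6/(6!(1−ρ)) = 70.37467/(720·0.6613) = 0.14779
P₀ = 1/(7.49323 + 0.14779) = 1/7.64102 = 0.130873

Final: 0.130873


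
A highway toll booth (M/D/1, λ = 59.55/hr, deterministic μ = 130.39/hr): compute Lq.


ρ = 59.55/130.39 = 0.4567
M/D/1: Lq = ρ²/(2(1−ρ)) = 0.2086/(2·0.5433) = 0.19196

Final: 0.19196


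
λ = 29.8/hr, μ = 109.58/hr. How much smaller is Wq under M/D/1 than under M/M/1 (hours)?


ρ = 29.8/109.58 = 0.2719
Wq(M/M/1) = ρ/(μ−λ) = 0.2719/79.78 = 0.003409 hr
Wq(M/D/1) = ρ/(2(μ−λ)) = 0.001704 hr
Savings = 0.003409 − 0.001704 = 0.001704 hr

Final: 0.001704 hr


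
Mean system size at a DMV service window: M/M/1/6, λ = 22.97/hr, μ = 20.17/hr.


ρ = 22.97/20.17 = 1.1388
L = ρ[1 − (K+1)ρ^K + Kρ^(K+1)] / [(1−ρ)(1−ρ^(K+1))]
Numerator: 1.1388·(1 − 7·2.181376 + 6·2.484195) = 0.723761
Denominator: (-0.1388)·(-1.484195) = 0.206036
L = 0.723761/0.206036 = 3.5128

Final: 3.5128


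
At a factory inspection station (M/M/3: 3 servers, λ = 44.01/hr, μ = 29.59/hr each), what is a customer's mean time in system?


a = 1.4873; ρ = 0.4958; P₀ = 0.213633
Lq = P₀·a^c·ρ/(c!(1−ρ)²) = 0.22844
Wq = Lq/λ = 0.22844/44.01 = 0.005191 hr
W = Wq + 1/μ = 0.005191 + 0.03380 = 0.03899 hr

Final: 0.03899 hr


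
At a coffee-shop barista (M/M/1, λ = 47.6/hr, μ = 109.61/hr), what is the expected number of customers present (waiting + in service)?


ρ = λ/μ = 47.6/109.61 = 0.4343
L = ρ/(1−ρ) = 0.4343/(1 − 0.4343) = 0.4343/0.5657 = 0.7676

Final: 0.7676


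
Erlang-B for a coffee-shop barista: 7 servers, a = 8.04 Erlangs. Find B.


B(c,a) = (a^c/c!) / Σ_{k=0}^{c} a^k/k!
a^7/7! = 430.885426
Σ terms (k=0..7): 1.00000 + 8.04000 + 32.32080 + 86.61974 + 174.10569 + 279.96194 + 375.14900 + 430.88543 = 1388.082600
B = 430.885426/1388.082600 = 0.310418

Final: 0.310418


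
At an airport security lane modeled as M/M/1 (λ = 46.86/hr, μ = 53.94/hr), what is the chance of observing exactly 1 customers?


ρ = 46.86/53.94 = 0.8687
P_n = (1−ρ)·ρ^n = (1 − 0.8687)·0.8687^1 = 0.1313·0.868743 = 0.114029

Final: 0.114029


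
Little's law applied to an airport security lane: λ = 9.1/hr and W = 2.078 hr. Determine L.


L = λW = 9.1·2.078 = 18.9098

Final: 18.9098


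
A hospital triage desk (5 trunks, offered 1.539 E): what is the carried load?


B(5,1.539) = 0.015518 (Erlang-B)
Carried load = a(1 − B) = 1.539·(1 − 0.015518) = 1.539·0.984482 = 1.5151 E

Final: 1.5151 Erlangs


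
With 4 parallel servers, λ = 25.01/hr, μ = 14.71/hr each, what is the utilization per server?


ρ = λ/(cμ) = 25.01/(4·14.71) = 25.01/58.84 = 0.4251

Final: 0.4251


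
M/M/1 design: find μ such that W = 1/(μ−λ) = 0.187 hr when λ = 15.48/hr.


W = 1/(μ−λ) ⇒ μ − λ = 1/W = 1/0.187 = 5.3476
μ = λ + 1/W = 15.48 + 5.3476 = 20.8276 per hr

Final: 20.8276 /hr


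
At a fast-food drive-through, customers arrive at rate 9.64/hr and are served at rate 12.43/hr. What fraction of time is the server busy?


ρ = λ/μ = 9.64/12.43 = 0.7755

Final: 0.7755


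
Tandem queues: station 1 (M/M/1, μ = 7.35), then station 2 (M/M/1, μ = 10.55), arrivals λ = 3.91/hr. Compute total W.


Each node sees arrival rate λ = 3.91/hr (tandem ⇒ throughput preserved).
W₁ = 1/(μ₁−λ) = 1/(7.35−3.91) = 0.29070 hr
W₂ = 1/(μ₂−λ) = 1/(10.55−3.91) = 0.15060 hr
W_total = W₁ + W₂ = 0.29070 + 0.15060 = 0.44130 hr

Final: 0.44130 hr


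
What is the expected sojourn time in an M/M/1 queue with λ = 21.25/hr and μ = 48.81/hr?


W = 1/(μ−λ) = 1/(48.81 − 21.25) = 1/27.56 = 0.03628 hr

Final: 0.03628 hr


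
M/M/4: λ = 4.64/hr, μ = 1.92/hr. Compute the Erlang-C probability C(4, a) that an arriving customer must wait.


a = λ/μ = 2.4167; ρ = a/4 = 0.6042
P₀ = 0.081436 (from M/M/c formula)
C(c,a) = [a^c/(c!(1−ρ))]·P₀ = [34.10884/(24·0.3958)]·0.081436
= 3.59040·0.081436 = 0.292389

Final: 0.292389


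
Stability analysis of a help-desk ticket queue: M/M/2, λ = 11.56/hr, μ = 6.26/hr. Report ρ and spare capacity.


Total capacity cμ = 2·6.26 = 12.52/hr
ρ = λ/(cμ) = 11.56/12.52 = 0.9233
Stable ⇔ ρ < 1: YES
Spare capacity = cμ − λ = 12.52 − 11.56 = 0.96/hr

Final: ρ = 0.9233; stable; margin = 0.96/hr


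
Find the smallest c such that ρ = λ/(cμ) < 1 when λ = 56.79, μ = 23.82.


Stability requires cμ > λ ⇔ c > λ/μ.
λ/μ = 56.79/23.82 = 2.3841
Minimum integer c = ⌊2.3841⌋ + 1 = 3
Check: 3·23.82 = 71.46 > 56.79, while 2·23.82 = 47.64 ≤ 56.79

Final: 3 servers


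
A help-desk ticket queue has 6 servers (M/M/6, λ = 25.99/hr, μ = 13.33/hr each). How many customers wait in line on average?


a = λ/μ = 1.9497; ρ = a/6 = 0.3250
P₀ = 0.142131
Lq = P₀·a^c·ρ / (c!·(1−ρ)²) = 0.142131·54.93597·0.3250/(720·0.45568)
= 0.007733

Final: 0.007733


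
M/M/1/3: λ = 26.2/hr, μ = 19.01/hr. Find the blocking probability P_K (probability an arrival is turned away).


ρ = λ/μ = 26.2/19.01 = 1.3782
P_K = (1−ρ)ρ^K/(1−ρ^(K+1)) = (-0.3782·2.617927)/(1 − 3.608084)
= -0.990158/-2.608084 = 0.379649

Final: 0.379649


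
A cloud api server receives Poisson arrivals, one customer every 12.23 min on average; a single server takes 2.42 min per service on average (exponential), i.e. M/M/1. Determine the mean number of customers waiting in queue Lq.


λ = 60/12.23 = 4.9060 /hr
μ = 60/2.42 = 24.7934 /hr
ρ = λ/μ = 4.9060/24.7934 = 0.1979
Lq = ρ²/(1−ρ) = 0.03915/0.8021 = 0.04881

Final: 0.04881


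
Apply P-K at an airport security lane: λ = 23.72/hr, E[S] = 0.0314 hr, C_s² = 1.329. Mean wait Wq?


ρ = λ·E[S] = 23.72·0.0314 = 0.7448
E[S²] = E[S]²(1+C_s²) = 0.0314²·(1+1.329) = 0.002296
Wq = λ·E[S²]/(2(1−ρ)) = 23.72·0.002296/(2·0.2552) = 0.10672 hr

Final: 0.10672 hr


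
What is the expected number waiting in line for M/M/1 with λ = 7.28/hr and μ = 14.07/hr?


ρ = 7.28/14.07 = 0.5174
Lq = ρ²/(1−ρ) = 0.2677/0.4826 = 0.5548

Final: 0.5548


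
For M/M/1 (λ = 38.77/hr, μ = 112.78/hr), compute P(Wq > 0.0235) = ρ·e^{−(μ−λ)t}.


ρ = 38.77/112.78 = 0.3438
P(Wq > t) = ρ·e^{−(μ−λ)t} = 0.3438·e^{−1.7392}
= 0.3438·0.175655 = 0.060384

Final: 0.060384


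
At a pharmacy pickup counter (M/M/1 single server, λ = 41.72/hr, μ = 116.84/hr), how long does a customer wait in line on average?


ρ = 41.72/116.84 = 0.3571
Wq = ρ/(μ−λ) = 0.3571/(116.84 − 41.72) = 0.3571/75.12 = 0.004753 hr

Final: 0.004753 hr


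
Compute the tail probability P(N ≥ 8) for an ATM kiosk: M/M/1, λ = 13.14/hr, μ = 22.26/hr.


ρ = 13.14/22.26 = 0.5903
P(N ≥ n) = ρ^n = 0.5903^8 = 0.014742

Final: 0.014742


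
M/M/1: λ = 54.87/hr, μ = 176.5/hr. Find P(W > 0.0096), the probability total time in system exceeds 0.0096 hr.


W ~ Exponential(μ−λ) for M/M/1.
μ − λ = 176.5 − 54.87 = 121.6300
P(W > t) = e^{−(μ−λ)t} = e^{−1.1676} = 0.311098

Final: 0.311098


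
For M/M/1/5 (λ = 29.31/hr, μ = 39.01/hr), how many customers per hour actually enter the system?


ρ = 0.7513; P_K = (1−ρ)ρ^5/(1−ρ^6) = 0.072599
λ_eff = λ(1 − P_K) = 29.31·(1 − 0.072599) = 29.31·0.927401 = 27.1821 /hr

Final: 27.1821 /hr


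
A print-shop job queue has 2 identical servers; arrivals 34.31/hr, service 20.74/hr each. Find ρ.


ρ = λ/(cμ) = 34.31/(2·20.74) = 34.31/41.48 = 0.8271

Final: 0.8271


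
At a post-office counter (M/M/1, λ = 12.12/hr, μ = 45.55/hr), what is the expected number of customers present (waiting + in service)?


ρ = λ/μ = 12.12/45.55 = 0.2661
L = ρ/(1−ρ) = 0.2661/(1 − 0.2661) = 0.2661/0.7339 = 0.3625

Final: 0.3625


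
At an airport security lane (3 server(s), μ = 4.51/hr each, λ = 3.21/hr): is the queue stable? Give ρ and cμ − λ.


Total capacity cμ = 3·4.51 = 13.53/hr
ρ = λ/(cμ) = 3.21/13.53 = 0.2373
Stable ⇔ ρ < 1: YES
Spare capacity = cμ − λ = 13.53 − 3.21 = 10.32/hr

Final: ρ = 0.2373; stable; margin = 10.32/hr


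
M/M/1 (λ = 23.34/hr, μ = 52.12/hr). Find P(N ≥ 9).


ρ = 23.34/52.12 = 0.4478
P(N ≥ n) = ρ^n = 0.4478^9 = 0.0007242

Final: 0.0007242


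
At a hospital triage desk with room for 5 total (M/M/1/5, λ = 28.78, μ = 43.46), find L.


ρ = 28.78/43.46 = 0.6622
L = ρ[1 − (K+1)ρ^K + Kρ^(K+1)] / [(1−ρ)(1−ρ^(K+1))]
Numerator: 0.6622·(1 − 6·0.127352 + 5·0.084335) = 0.435450
Denominator: (0.3378)·(0.915665) = 0.309295
L = 0.435450/0.309295 = 1.4079

Final: 1.4079


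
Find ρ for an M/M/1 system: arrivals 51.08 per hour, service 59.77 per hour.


ρ = λ/μ = 51.08/59.77 = 0.8546

Final: 0.8546


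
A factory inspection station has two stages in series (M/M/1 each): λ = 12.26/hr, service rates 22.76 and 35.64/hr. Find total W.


Each node sees arrival rate λ = 12.26/hr (tandem ⇒ throughput preserved).
W₁ = 1/(μ₁−λ) = 1/(22.76−12.26) = 0.09524 hr
W₂ = 1/(μ₂−λ) = 1/(35.64−12.26) = 0.04277 hr
W_total = W₁ + W₂ = 0.09524 + 0.04277 = 0.13801 hr

Final: 0.13801 hr


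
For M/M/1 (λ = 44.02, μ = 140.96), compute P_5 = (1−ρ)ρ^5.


ρ = 44.02/140.96 = 0.3123
P_n = (1−ρ)·ρ^n = (1 − 0.3123)·0.3123^5 = 0.6877·0.002970 = 0.002043

Final: 0.002043


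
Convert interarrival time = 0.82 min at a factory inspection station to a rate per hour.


λ = 1/(interarrival time) in consistent units.
1 hour = 60 min, so λ = 60/0.82 = 73.1707 per hour

Final: 73.1707 /hr


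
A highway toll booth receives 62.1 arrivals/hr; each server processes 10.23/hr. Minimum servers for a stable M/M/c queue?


Stability requires cμ > λ ⇔ c > λ/μ.
λ/μ = 62.1/10.23 = 6.0704
Minimum integer c = ⌊6.0704⌋ + 1 = 7
Check: 7·10.23 = 71.61 > 62.1, while 6·10.23 = 61.38 ≤ 62.1

Final: 7 servers


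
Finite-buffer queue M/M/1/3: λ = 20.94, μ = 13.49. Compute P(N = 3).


ρ = λ/μ = 20.94/13.49 = 1.5523
P_K = (1−ρ)ρ^K/(1−ρ^(K+1)) = (-0.5523·3.740194)/(1 − 5.805758)
= -2.065563/-4.805758 = 0.429810

Final: 0.429810


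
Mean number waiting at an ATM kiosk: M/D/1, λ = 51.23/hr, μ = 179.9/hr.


ρ = 51.23/179.9 = 0.2848
M/D/1: Lq = ρ²/(2(1−ρ)) = 0.08109/(2·0.7152) = 0.05669

Final: 0.05669


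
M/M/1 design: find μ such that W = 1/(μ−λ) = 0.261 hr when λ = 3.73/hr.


W = 1/(μ−λ) ⇒ μ − λ = 1/W = 1/0.261 = 3.8314
μ = λ + 1/W = 3.73 + 3.8314 = 7.5614 per hr

Final: 7.5614 /hr


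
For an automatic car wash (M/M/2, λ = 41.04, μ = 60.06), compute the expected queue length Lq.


a = λ/μ = 0.6833; ρ = a/2 = 0.3417
P₀ = 0.490692
Lq = P₀·a^c·ρ / (c!·(1−ρ)²) = 0.490692·0.46692·0.3417/(2·0.43341)
= 0.09031

Final: 0.09031


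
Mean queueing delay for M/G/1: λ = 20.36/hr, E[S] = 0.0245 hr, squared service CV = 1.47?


ρ = λ·E[S] = 20.36·0.0245 = 0.4988
E[S²] = E[S]²(1+C_s²) = 0.0245²·(1+1.47) = 0.001483
Wq = λ·E[S²]/(2(1−ρ)) = 20.36·0.001483/(2·0.5012) = 0.03012 hr

Final: 0.03012 hr


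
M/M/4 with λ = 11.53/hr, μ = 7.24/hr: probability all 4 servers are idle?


a = λ/μ = 11.53/7.24 = 1.5925; ρ = a/c = 0.3981
Σ_{k=0}^{3} a^k/k! (terms k=0..3) = 1.00000 + 1.59254 + 1.26809 + 0.67316 = 4.53380
Tail: a^4/(4!(1−ρ)) = 6.43225/(24·0.6019) = 0.44530
P₀ = 1/(4.53380 + 0.44530) = 1/4.97910 = 0.200840

Final: 0.200840


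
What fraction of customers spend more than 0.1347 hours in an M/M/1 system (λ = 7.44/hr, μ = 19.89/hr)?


W ~ Exponential(μ−λ) for M/M/1.
μ − λ = 19.89 − 7.44 = 12.4500
P(W > t) = e^{−(μ−λ)t} = e^{−1.6770} = 0.186931

Final: 0.186931


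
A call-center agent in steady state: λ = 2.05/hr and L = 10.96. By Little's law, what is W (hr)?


W = L/λ = 10.96/2.05 = 5.3463 hr

Final: 5.3463 hr


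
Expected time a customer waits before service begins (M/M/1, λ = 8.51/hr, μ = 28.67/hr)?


ρ = 8.51/28.67 = 0.2968
Wq = ρ/(μ−λ) = 0.2968/(28.67 − 8.51) = 0.2968/20.16 = 0.01472 hr

Final: 0.01472 hr


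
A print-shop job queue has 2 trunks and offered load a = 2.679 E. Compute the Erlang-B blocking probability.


B(c,a) = (a^c/c!) / Σ_{k=0}^{c} a^k/k!
a^2/2! = 3.588520
Σ terms (k=0..2): 1.00000 + 2.67900 + 3.58852 = 7.267520
B = 3.588520/7.267520 = 0.493775

Final: 0.493775


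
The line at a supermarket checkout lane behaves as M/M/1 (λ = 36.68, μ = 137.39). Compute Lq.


ρ = 36.68/137.39 = 0.2670
Lq = ρ²/(1−ρ) = 0.07128/0.7330 = 0.09724

Final: 0.09724


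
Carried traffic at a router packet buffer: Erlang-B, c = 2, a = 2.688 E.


B(2,2.688) = 0.494841 (Erlang-B)
Carried load = a(1 − B) = 2.688·(1 − 0.494841) = 2.688·0.505159 = 1.3579 E

Final: 1.3579 Erlangs


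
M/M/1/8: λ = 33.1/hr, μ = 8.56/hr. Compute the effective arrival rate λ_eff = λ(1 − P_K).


ρ = 3.8668; P_K = (1−ρ)ρ^8/(1−ρ^9) = 0.741394
λ_eff = λ(1 − P_K) = 33.1·(1 − 0.741394) = 33.1·0.258606 = 8.5599 /hr

Final: 8.5599 /hr


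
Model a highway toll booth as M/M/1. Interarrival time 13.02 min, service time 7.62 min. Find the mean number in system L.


λ = 60/13.02 = 4.6083 /hr
μ = 60/7.62 = 7.8740 /hr
ρ = λ/μ = 4.6083/7.8740 = 0.5853
L = ρ/(1−ρ) = 0.5853/0.4147 = 1.4111

Final: 1.4111


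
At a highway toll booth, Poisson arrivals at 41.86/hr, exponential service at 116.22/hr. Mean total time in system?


W = 1/(μ−λ) = 1/(116.22 − 41.86) = 1/74.36 = 0.01345 hr

Final: 0.01345 hr


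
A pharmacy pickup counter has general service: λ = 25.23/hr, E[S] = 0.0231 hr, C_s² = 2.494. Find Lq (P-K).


ρ = λ·E[S] = 25.23·0.0231 = 0.5828
Lq = ρ²(1+C_s²)/(2(1−ρ)) = 0.3397·(1+2.494)/(2·0.4172)
= 0.3397·3.4940/0.8344 = 1.42240

Final: 1.42240


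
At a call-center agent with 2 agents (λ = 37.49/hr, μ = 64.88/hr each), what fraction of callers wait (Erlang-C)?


a = λ/μ = 0.5778; ρ = a/2 = 0.2889
P₀ = 0.551689 (from M/M/c formula)
C(c,a) = [a^c/(c!(1−ρ))]·P₀ = [0.33389/(2·0.7111)]·0.551689
= 0.23478·0.551689 = 0.129525

Final: 0.129525


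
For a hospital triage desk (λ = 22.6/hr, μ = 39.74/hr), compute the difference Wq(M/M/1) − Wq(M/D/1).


ρ = 22.6/39.74 = 0.5687
Wq(M/M/1) = ρ/(μ−λ) = 0.5687/17.14 = 0.03318 hr
Wq(M/D/1) = ρ/(2(μ−λ)) = 0.01659 hr
Savings = 0.03318 − 0.01659 = 0.01659 hr

Final: 0.01659 hr


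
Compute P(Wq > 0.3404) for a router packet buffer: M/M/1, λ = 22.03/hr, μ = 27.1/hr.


ρ = 22.03/27.1 = 0.8129
P(Wq > t) = ρ·e^{−(μ−λ)t} = 0.8129·e^{−1.7258}
= 0.8129·0.178026 = 0.144720

Final: 0.144720


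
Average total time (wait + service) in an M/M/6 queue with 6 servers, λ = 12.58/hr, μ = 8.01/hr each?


a = 1.5705; ρ = 0.2618; P₀ = 0.207864
Lq = P₀·a^c·ρ/(c!(1−ρ)²) = 0.002081
Wq = Lq/λ = 0.002081/12.58 = 0.0001654 hr
W = Wq + 1/μ = 0.0001654 + 0.12484 = 0.12501 hr

Final: 0.12501 hr


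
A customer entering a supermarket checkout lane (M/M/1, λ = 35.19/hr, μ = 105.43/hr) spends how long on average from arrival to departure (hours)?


W = 1/(μ−λ) = 1/(105.43 − 35.19) = 1/70.24 = 0.01424 hr

Final: 0.01424 hr


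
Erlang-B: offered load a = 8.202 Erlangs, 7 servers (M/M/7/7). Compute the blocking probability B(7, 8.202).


B(c,a) = (a^c/c!) / Σ_{k=0}^{c} a^k/k!
a^7/7! = 495.459110
Σ terms (k=0..7): 1.00000 + 8.20200 + 33.63640 + 91.96192 + 188.56792 + 309.32682 + 422.84976 + 495.45911 = 1551.003944
B = 495.459110/1551.003944 = 0.319444

Final: 0.319444


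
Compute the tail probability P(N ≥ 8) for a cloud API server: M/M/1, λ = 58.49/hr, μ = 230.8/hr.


ρ = 58.49/230.8 = 0.2534
P(N ≥ n) = ρ^n = 0.2534^8 = 0.00001701

Final: 0.00001701


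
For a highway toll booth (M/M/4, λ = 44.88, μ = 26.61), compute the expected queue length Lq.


a = λ/μ = 1.6866; ρ = a/4 = 0.4216
P₀ = 0.182103
Lq = P₀·a^c·ρ / (c!·(1−ρ)²) = 0.182103·8.09155·0.4216/(24·0.33449)
= 0.07739

Final: 0.07739


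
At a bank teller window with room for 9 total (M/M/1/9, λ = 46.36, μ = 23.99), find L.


ρ = 46.36/23.99 = 1.9325
L = ρ[1 − (K+1)ρ^K + Kρ^(K+1)] / [(1−ρ)(1−ρ^(K+1))]
Numerator: 1.9325·(1 − 10·375.853513 + 9·726.326339) = 5371.116003
Denominator: (-0.9325)·(-725.326339) = 676.346403
L = 5371.116003/676.346403 = 7.9414

Final: 7.9414


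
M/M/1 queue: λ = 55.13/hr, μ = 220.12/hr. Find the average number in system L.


ρ = λ/μ = 55.13/220.12 = 0.2505
L = ρ/(1−ρ) = 0.2505/(1 − 0.2505) = 0.2505/0.7495 = 0.3341

Final: 0.3341


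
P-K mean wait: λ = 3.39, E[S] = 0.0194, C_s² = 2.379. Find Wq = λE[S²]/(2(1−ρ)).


ρ = λ·E[S] = 3.39·0.0194 = 0.06577
E[S²] = E[S]²(1+C_s²) = 0.0194²·(1+2.379) = 0.001272
Wq = λ·E[S²]/(2(1−ρ)) = 3.39·0.001272/(2·0.9342) = 0.002307 hr

Final: 0.002307 hr


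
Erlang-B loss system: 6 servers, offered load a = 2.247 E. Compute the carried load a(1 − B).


B(6,2.247) = 0.019057 (Erlang-B)
Carried load = a(1 − B) = 2.247·(1 − 0.019057) = 2.247·0.980943 = 2.2042 E

Final: 2.2042 Erlangs


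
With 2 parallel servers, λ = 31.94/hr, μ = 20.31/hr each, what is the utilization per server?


ρ = λ/(cμ) = 31.94/(2·20.31) = 31.94/40.62 = 0.7863

Final: 0.7863
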